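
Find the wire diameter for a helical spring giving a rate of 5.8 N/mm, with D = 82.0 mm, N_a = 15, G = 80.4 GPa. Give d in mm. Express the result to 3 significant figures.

d = (8D³N_a·k / G)^(1/4) = (8·82.0³·15·5.8 / (80.4×10³))^0.25
  = (4773)^0.25 = 8.3119 mm

8.31 mm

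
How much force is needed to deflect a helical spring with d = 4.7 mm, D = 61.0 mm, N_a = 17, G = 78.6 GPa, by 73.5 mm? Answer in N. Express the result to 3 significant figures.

k = Gd⁴/(8D³N_a) = (78.6×10³)(4.7⁴)/(8·61.0³·17) = 1.2425 N/mm
F = k·δ = 1.2425 × 73.5 = 91.321 N

91.3 N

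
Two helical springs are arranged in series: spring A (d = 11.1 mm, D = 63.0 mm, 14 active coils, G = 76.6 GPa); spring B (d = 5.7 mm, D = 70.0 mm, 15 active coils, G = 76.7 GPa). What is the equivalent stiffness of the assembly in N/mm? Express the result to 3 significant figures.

1.88 N/mm

k_A = Gd⁴/(8D³N_a) = (76.6×10³)(11.1⁴)/(8·63.0³·14) = 41.522 N/mm
k_B = Gd⁴/(8D³N_a) = (76.7×10³)(5.7⁴)/(8·70.0³·15) = 1.9671 N/mm
Series: 1/k_eq = 1/41.522 + 1/1.9671 = 0.53245; k_eq = 1.8781 N/mm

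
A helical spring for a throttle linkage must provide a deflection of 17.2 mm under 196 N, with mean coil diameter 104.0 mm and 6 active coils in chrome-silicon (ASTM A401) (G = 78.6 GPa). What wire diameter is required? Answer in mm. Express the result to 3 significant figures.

9.41 mm

Required rate k = F/δ = 196/17.2 = 11.395 N/mm
d = (8D³N_a·k / G)^(1/4) = (8·104.0³·6·11.395 / (78.6×10³))^0.25
  = (7827.9)^0.25 = 9.4061 mm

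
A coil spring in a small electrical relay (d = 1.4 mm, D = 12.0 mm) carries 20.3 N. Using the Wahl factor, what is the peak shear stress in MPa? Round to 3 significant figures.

265 MPa

Spring index C = D/d = 12.0/1.4 = 8.5714
K_W = (4C−1)/(4C−4) + 0.615/C = 33.286/30.286 + 0.0717 = 1.1708
τ₀ = 8FD/(πd³) = 8·20.3·12.0/(π·1.4³) = 1948.8/8.6205 = 226.06 MPa
τ_max = K·τ₀ = 1.1708 × 226.06 = 264.68 MPa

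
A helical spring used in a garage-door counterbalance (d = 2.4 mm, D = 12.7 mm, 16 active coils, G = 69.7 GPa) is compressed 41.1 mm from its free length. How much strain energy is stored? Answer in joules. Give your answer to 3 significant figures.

k = Gd⁴/(8D³N_a) = (69.7×10³)(2.4⁴)/(8·12.7³·16) = 8.8198 N/mm
U = ½kδ² = 0.5 × 8.8198 × 41.1² = 7449.2 N·mm = 7.4492 J

7.45 J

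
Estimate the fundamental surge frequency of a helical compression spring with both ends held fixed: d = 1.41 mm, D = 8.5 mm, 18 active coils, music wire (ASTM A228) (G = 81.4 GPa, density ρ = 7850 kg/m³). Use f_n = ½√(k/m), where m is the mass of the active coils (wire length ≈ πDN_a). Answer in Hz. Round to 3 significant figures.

393 Hz

k = Gd⁴/(8D³N_a) = (81.4×10³)(1.41⁴)/(8·8.5³·18) = 3.6382 N/mm = 3638.2 N/m
Wire length L = πDN_a = π·8.5·18 = 480.66 mm
m = ρ·(πd²/4)·L = 7850 × 1.5615×10⁻⁶ m² × 0.48066 m = 0.0058917 kg
f_n = ½√(k/m) = 0.5·√(3638.2/0.0058917) = 0.5·√(6.1751e+05) = 392.91 Hz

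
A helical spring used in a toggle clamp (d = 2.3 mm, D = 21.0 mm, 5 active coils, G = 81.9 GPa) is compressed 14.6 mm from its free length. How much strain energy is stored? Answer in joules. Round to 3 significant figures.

k = Gd⁴/(8D³N_a) = (81.9×10³)(2.3⁴)/(8·21.0³·5) = 6.187 N/mm
U = ½kδ² = 0.5 × 6.187 × 14.6² = 659.41 N·mm = 0.65941 J

0.659 J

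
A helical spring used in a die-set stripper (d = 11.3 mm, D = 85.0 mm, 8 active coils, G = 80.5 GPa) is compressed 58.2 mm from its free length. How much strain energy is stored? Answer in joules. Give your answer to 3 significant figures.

k = Gd⁴/(8D³N_a) = (80.5×10³)(11.3⁴)/(8·85.0³·8) = 33.394 N/mm
U = ½kδ² = 0.5 × 33.394 × 58.2² = 56557 N·mm = 56.557 J

56.6 J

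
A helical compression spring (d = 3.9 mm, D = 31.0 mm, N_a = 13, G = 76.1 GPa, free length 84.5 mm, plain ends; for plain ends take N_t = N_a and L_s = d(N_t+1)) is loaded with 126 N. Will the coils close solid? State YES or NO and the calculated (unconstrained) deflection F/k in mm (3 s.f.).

NO, δ = 22.2 mm

k = Gd⁴/(8D³N_a) = (76.1×10³)(3.9⁴)/(8·31.0³·13) = 5.6823 N/mm
N_t = 13; L_s = 3.9·14 = 54.6 mm; δ_solid = L₀ − L_s = 84.5 − 54.6 = 29.9 mm
δ = F/k = 126/5.6823 = 22.174 mm
δ < δ_solid → spring does not go solid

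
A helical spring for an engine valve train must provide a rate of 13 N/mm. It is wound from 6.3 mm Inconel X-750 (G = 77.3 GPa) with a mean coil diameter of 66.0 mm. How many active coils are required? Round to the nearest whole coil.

N_a = Gd⁴/(8D³k) = (77.3×10³ × 6.3⁴)/(8 × 66.0³ × 13)
    = 1.2177e+08 / 2.98996e+07 = 4.073 → 4 coils

4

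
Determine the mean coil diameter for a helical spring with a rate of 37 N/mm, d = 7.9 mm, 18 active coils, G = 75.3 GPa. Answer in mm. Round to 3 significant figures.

D = (Gd⁴/(8N_a·k))^(1/3) = (75.3×10³·7.9⁴/(8·18·37))^(1/3)
  = (55047.7)^(1/3) = 38.0405 mm

38.0 mm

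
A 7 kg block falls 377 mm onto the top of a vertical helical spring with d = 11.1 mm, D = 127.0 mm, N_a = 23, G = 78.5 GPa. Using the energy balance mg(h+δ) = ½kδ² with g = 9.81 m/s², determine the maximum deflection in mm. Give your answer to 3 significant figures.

152 mm

k = Gd⁴/(8D³N_a) = (78.5×10³)(11.1⁴)/(8·127.0³·23) = 3.1618 N/mm
W = mg = 7 × 9.81 = 68.67 N
½kδ² − Wδ − Wh = 0 → δ = (W + √(W² + 2kWh))/k
δ = (68.67 + √(4715.6 + 163708))/3.1618 = (68.67 + 410.39)/3.1618 = 151.52 mm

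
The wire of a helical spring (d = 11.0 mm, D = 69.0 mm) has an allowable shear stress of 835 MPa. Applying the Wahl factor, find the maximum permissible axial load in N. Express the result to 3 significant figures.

5100 N

C = D/d = 69.0/11.0 = 6.2727
K_W = (4C−1)/(4C−4) + 0.615/C = 24.091/21.091 + 0.0980 = 1.2403
τ_max = K·8FD/(πd³) → F_max = τ_allow·πd³/(8DK)
F_max = 835·π·11.0³/(8·69.0·1.2403) = 3.4915e+06/684.64 = 5099.8 N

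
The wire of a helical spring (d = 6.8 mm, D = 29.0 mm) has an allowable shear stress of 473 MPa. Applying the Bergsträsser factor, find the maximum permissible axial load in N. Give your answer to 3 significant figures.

C = D/d = 29.0/6.8 = 4.2647
K_B = (4C+2)/(4C−3) = 19.059/14.059 = 1.3556
τ_max = K·8FD/(πd³) → F_max = τ_allow·πd³/(8DK)
F_max = 473·π·6.8³/(8·29.0·1.3556) = 4.6724e+05/314.51 = 1485.6 N

1490 N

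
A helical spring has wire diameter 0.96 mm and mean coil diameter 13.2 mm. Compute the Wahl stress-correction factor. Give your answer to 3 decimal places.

C = D/d = 13.2/0.96 = 13.7500
K_W = (4C−1)/(4C−4) + 0.615/C = 54.000/51.000 + 0.0447 = 1.1036

1.104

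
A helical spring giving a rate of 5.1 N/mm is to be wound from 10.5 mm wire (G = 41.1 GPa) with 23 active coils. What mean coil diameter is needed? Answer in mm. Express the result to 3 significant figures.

81.0 mm

D = (Gd⁴/(8N_a·k))^(1/3) = (41.1×10³·10.5⁴/(8·23·5.1))^(1/3)
  = (532367)^(1/3) = 81.0470 mm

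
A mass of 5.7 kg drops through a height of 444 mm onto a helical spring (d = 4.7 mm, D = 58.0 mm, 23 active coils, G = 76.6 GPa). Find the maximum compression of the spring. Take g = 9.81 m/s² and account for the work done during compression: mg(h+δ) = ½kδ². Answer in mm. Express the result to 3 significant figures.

279 mm

k = Gd⁴/(8D³N_a) = (76.6×10³)(4.7⁴)/(8·58.0³·23) = 1.0412 N/mm
W = mg = 5.7 × 9.81 = 55.917 N
½kδ² − Wδ − Wh = 0 → δ = (W + √(W² + 2kWh))/k
δ = (55.917 + √(3126.7 + 51698.2))/1.0412 = (55.917 + 234.15)/1.0412 = 278.6 mm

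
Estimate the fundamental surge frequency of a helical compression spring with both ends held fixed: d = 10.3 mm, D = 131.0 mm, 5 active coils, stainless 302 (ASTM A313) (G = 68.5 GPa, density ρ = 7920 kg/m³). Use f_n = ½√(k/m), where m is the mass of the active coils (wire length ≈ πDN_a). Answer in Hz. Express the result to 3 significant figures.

39.7 Hz

k = Gd⁴/(8D³N_a) = (68.5×10³)(10.3⁴)/(8·131.0³·5) = 8.5736 N/mm = 8573.6 N/m
Wire length L = πDN_a = π·131.0·5 = 2057.7 mm
m = ρ·(πd²/4)·L = 7920 × 83.323×10⁻⁶ m² × 2.0577 m = 1.3579 kg
f_n = ½√(k/m) = 0.5·√(8573.6/1.3579) = 0.5·√(6313.7) = 39.729 Hz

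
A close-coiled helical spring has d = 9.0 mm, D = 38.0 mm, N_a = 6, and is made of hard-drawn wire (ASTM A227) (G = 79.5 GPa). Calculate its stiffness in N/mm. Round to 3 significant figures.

k = Gd⁴/(8D³N_a) = (79.5×10³ × 9.0⁴) / (8 × 38.0³ × 6)
  = 5.216e+08 / 2.63386e+06 = 198.04 N/mm

198 N/mm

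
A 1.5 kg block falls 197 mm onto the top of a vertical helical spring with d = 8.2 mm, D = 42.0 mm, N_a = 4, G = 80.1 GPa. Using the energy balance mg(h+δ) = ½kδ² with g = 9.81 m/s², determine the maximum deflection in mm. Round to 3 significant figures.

6.26 mm

k = Gd⁴/(8D³N_a) = (80.1×10³)(8.2⁴)/(8·42.0³·4) = 152.75 N/mm
W = mg = 1.5 × 9.81 = 14.715 N
½kδ² − Wδ − Wh = 0 → δ = (W + √(W² + 2kWh))/k
δ = (14.715 + √(216.53 + 885618))/152.75 = (14.715 + 941.19)/152.75 = 6.2578 mm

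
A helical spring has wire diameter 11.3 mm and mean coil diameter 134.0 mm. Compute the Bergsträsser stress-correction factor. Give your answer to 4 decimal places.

1.1125

C = D/d = 134.0/11.3 = 11.8584
K_B = (4C+2)/(4C−3) = 49.434/44.434 = 1.1125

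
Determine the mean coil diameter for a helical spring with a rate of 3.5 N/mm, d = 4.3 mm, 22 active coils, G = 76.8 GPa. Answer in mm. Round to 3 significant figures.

34.9 mm

D = (Gd⁴/(8N_a·k))^(1/3) = (76.8×10³·4.3⁴/(8·22·3.5))^(1/3)
  = (42624)^(1/3) = 34.9316 mm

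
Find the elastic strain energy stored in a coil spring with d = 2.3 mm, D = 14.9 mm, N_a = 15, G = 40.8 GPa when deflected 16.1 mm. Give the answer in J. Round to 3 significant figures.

k = Gd⁴/(8D³N_a) = (40.8×10³)(2.3⁴)/(8·14.9³·15) = 2.8763 N/mm
U = ½kδ² = 0.5 × 2.8763 × 16.1² = 372.78 N·mm = 0.37278 J

0.373 J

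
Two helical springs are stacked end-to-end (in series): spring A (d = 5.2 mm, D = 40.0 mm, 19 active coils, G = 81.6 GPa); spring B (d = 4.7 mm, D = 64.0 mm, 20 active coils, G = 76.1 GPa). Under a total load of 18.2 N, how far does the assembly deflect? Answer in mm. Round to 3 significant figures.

23.5 mm

k_A = Gd⁴/(8D³N_a) = (81.6×10³)(5.2⁴)/(8·40.0³·19) = 6.1331 N/mm
k_B = Gd⁴/(8D³N_a) = (76.1×10³)(4.7⁴)/(8·64.0³·20) = 0.88535 N/mm
Series: 1/k_eq = 1/6.1331 + 1/0.88535 = 1.2925; k_eq = 0.77367 N/mm
δ = F/k_eq = 18.2/0.77367 = 23.524 mm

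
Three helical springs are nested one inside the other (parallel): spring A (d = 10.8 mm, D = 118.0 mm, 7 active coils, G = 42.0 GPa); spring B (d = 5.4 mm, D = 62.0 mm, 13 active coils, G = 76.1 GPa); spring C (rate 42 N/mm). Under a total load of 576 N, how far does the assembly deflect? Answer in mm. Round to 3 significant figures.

k_A = Gd⁴/(8D³N_a) = (42.0×10³)(10.8⁴)/(8·118.0³·7) = 6.2103 N/mm
k_B = Gd⁴/(8D³N_a) = (76.1×10³)(5.4⁴)/(8·62.0³·13) = 2.6107 N/mm
Parallel: k_eq = 6.2103 + 2.6107 + 42 = 50.821 N/mm
δ = F/k_eq = 576/50.821 = 11.334 mm

11.3 mm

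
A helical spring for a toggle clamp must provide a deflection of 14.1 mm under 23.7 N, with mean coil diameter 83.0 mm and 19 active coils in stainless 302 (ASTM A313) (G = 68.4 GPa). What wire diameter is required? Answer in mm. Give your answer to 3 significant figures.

6.80 mm

Required rate k = F/δ = 23.7/14.1 = 1.6809 N/mm
d = (8D³N_a·k / G)^(1/4) = (8·83.0³·19·1.6809 / (68.4×10³))^0.25
  = (2135.8)^0.25 = 6.7981 mm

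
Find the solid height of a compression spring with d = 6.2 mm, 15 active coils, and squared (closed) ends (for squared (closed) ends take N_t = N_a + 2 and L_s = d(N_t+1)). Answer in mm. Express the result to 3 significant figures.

112 mm

squared (closed) ends: N_t = N_a + 2 = 15 + 2 = 17
L_s = d·(N_t+1) = 6.2 × 18 = 111.6 mm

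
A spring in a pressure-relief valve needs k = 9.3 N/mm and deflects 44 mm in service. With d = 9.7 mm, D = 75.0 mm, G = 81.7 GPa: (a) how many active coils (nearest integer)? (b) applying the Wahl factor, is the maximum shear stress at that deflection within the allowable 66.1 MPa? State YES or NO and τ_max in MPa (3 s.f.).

N_a = Gd⁴/(8D³k) = (81.7×10³)(9.7⁴)/(8·75.0³·9.3) = 23.04 → N_a = 23
Actual rate k = Gd⁴/(8D³·23) = 9.3177 N/mm
Working load F = kδ = 9.3177·44 = 409.98 N
C = 75.0/9.7 = 7.7320; K_W = (4C−1)/(4C−4)+0.615/C = 1.1909
τ_max = K_W·8FD/(πd³) = 1.1909·85.792 = 102.17 MPa
τ_max > 66.1 MPa → exceeds allowable

(a) 23 coils; (b) NO, τ_max = 102 MPa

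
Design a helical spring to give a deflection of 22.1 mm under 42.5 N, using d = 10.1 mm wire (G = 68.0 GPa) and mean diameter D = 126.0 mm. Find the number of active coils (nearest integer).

Required rate k = F/δ = 42.5/22.1 = 1.9231 N/mm
N_a = Gd⁴/(8D³k) = (68.0×10³ × 10.1⁴)/(8 × 126.0³ × 1.9231)
    = 7.07611e+08 / 3.0775e+07 = 22.99 → 23 coils

23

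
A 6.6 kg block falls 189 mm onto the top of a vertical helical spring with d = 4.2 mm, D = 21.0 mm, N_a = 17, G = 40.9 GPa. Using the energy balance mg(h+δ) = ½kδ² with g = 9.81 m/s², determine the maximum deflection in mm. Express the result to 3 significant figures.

56.0 mm

k = Gd⁴/(8D³N_a) = (40.9×10³)(4.2⁴)/(8·21.0³·17) = 10.105 N/mm
W = mg = 6.6 × 9.81 = 64.746 N
½kδ² − Wδ − Wh = 0 → δ = (W + √(W² + 2kWh))/k
δ = (64.746 + √(4192 + 247302))/10.105 = (64.746 + 501.49)/10.105 = 56.037 mm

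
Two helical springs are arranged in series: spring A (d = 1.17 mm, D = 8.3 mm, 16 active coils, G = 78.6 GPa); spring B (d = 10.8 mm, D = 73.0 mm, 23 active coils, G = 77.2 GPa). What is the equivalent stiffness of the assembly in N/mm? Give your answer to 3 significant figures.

k_A = Gd⁴/(8D³N_a) = (78.6×10³)(1.17⁴)/(8·8.3³·16) = 2.0124 N/mm
k_B = Gd⁴/(8D³N_a) = (77.2×10³)(10.8⁴)/(8·73.0³·23) = 14.673 N/mm
Series: 1/k_eq = 1/2.0124 + 1/14.673 = 0.56506; k_eq = 1.7697 N/mm

1.77 N/mm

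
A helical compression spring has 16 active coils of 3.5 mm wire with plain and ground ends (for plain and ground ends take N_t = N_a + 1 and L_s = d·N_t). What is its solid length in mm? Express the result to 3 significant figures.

59.5 mm

plain and ground ends: N_t = N_a + 1 = 16 + 1 = 17
L_s = d·N_t = 3.5 × 17 = 59.5 mm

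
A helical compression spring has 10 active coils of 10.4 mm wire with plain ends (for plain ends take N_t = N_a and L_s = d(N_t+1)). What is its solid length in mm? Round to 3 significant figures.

plain ends: N_t = N_a = 10
L_s = d·(N_t+1) = 10.4 × 11 = 114.4 mm

114 mm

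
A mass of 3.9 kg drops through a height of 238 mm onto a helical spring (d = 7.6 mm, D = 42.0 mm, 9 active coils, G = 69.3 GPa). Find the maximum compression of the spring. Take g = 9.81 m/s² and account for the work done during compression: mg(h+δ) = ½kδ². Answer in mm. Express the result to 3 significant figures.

21.4 mm

k = Gd⁴/(8D³N_a) = (69.3×10³)(7.6⁴)/(8·42.0³·9) = 43.342 N/mm
W = mg = 3.9 × 9.81 = 38.259 N
½kδ² − Wδ − Wh = 0 → δ = (W + √(W² + 2kWh))/k
δ = (38.259 + √(1463.8 + 789310))/43.342 = (38.259 + 889.25)/43.342 = 21.4 mm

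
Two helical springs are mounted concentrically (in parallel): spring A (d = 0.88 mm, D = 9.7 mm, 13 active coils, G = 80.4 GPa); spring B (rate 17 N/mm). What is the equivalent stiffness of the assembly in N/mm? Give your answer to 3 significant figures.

17.5 N/mm

k_A = Gd⁴/(8D³N_a) = (80.4×10³)(0.88⁴)/(8·9.7³·13) = 0.50797 N/mm
Parallel: k_eq = 0.50797 + 17 = 17.508 N/mm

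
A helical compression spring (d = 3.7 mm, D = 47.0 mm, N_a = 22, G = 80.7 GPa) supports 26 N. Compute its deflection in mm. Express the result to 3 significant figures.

k = Gd⁴/(8D³N_a) = (80.7×10³)(3.7⁴)/(8·47.0³·22) = 0.8277 N/mm
δ = F/k = 26 / 0.8277 = 31.412 mm

31.4 mm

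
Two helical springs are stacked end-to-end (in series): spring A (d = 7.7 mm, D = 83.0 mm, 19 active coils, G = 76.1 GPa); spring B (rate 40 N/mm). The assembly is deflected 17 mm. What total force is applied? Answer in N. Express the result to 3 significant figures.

k_A = Gd⁴/(8D³N_a) = (76.1×10³)(7.7⁴)/(8·83.0³·19) = 3.078 N/mm
Series: 1/k_eq = 1/3.078 + 1/40 = 0.34989; k_eq = 2.8581 N/mm
F = k_eq·δ = 2.8581·17 = 48.587 N

48.6 N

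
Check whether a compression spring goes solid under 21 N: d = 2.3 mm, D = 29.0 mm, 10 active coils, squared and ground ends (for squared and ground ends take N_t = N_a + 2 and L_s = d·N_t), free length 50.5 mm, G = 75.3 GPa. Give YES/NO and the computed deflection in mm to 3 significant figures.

k = Gd⁴/(8D³N_a) = (75.3×10³)(2.3⁴)/(8·29.0³·10) = 1.08 N/mm
N_t = 12; L_s = 2.3·12 = 27.6 mm; δ_solid = L₀ − L_s = 50.5 − 27.6 = 22.9 mm
δ = F/k = 21/1.08 = 19.445 mm
δ < δ_solid → spring does not go solid

NO, δ = 19.4 mm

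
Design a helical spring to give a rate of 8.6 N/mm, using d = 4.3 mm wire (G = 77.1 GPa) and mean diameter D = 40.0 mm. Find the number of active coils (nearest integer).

N_a = Gd⁴/(8D³k) = (77.1×10³ × 4.3⁴)/(8 × 40.0³ × 8.6)
    = 2.6359e+07 / 4.4032e+06 = 5.986 → 6 coils

6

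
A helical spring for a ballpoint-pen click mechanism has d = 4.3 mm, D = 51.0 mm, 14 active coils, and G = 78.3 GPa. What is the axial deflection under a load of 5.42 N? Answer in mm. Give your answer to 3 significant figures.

k = Gd⁴/(8D³N_a) = (78.3×10³)(4.3⁴)/(8·51.0³·14) = 1.8018 N/mm
δ = F/k = 5.42 / 1.8018 = 3.0081 mm

3.01 mm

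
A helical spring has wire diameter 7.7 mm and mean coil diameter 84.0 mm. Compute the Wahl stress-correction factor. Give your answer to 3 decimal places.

C = D/d = 84.0/7.7 = 10.9091
K_W = (4C−1)/(4C−4) + 0.615/C = 42.636/39.636 + 0.0564 = 1.1321

1.132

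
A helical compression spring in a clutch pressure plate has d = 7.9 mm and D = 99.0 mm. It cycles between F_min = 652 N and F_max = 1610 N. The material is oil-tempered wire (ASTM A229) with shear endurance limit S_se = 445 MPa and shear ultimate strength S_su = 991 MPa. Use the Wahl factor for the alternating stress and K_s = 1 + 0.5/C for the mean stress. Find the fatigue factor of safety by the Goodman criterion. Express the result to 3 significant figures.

C = D/d = 99.0/7.9 = 12.5316; K_W = (4C−1)/(4C−4)+0.615/C = 1.1141; K_s = 1+0.5/C = 1.0399
F_a = (F_max−F_min)/2 = 479 N; F_m = (F_max+F_min)/2 = 1131 N
τ_a = K_W·8F_aD/(πd³) = 1.1141 × 244.92 = 272.87 MPa
τ_m = K_s·8F_mD/(πd³) = 1.0399 × 578.3 = 601.38 MPa
Goodman: 1/n_f = τ_a/S_se + τ_m/S_su = 272.87/445 + 601.38/991 = 0.61320 + 0.60684 = 1.22
n_f = 1/1.22 = 0.8196

0.820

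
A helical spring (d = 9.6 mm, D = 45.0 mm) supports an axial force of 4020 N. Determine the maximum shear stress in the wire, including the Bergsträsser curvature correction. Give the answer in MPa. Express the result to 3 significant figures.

686 MPa

Spring index C = D/d = 45.0/9.6 = 4.6875
K_B = (4C+2)/(4C−3) = 20.750/15.750 = 1.3175
τ₀ = 8FD/(πd³) = 8·4020·45.0/(π·9.6³) = 1.4472e+06/2779.5 = 520.67 MPa
τ_max = K·τ₀ = 1.3175 × 520.67 = 685.97 MPa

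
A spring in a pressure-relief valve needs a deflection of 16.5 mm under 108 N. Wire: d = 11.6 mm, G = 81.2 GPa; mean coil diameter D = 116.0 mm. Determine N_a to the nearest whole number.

Required rate k = F/δ = 108/16.5 = 6.5455 N/mm
N_a = Gd⁴/(8D³k) = (81.2×10³ × 11.6⁴)/(8 × 116.0³ × 6.5455)
    = 1.47024e+09 / 8.17342e+07 = 17.99 → 18 coils

18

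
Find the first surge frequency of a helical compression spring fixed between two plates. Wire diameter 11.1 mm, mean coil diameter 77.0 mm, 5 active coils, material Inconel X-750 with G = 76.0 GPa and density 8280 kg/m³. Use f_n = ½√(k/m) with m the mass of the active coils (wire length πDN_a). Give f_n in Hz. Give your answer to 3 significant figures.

128 Hz

k = Gd⁴/(8D³N_a) = (76.0×10³)(11.1⁴)/(8·77.0³·5) = 63.179 N/mm = 63179 N/m
Wire length L = πDN_a = π·77.0·5 = 1209.5 mm
m = ρ·(πd²/4)·L = 8280 × 96.769×10⁻⁶ m² × 1.2095 m = 0.96912 kg
f_n = ½√(k/m) = 0.5·√(63179/0.96912) = 0.5·√(65192) = 127.66 Hz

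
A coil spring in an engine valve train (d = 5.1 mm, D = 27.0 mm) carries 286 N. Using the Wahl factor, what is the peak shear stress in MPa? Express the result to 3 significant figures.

Spring index C = D/d = 27.0/5.1 = 5.2941
K_W = (4C−1)/(4C−4) + 0.615/C = 20.176/17.176 + 0.1162 = 1.2908
τ₀ = 8FD/(πd³) = 8·286·27.0/(π·5.1³) = 61776/416.74 = 148.24 MPa
τ_max = K·τ₀ = 1.2908 × 148.24 = 191.35 MPa

191 MPa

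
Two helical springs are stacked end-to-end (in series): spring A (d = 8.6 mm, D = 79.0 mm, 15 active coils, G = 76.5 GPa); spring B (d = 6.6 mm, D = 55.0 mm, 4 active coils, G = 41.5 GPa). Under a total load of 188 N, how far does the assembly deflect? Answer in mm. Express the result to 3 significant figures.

k_A = Gd⁴/(8D³N_a) = (76.5×10³)(8.6⁴)/(8·79.0³·15) = 7.0728 N/mm
k_B = Gd⁴/(8D³N_a) = (41.5×10³)(6.6⁴)/(8·55.0³·4) = 14.791 N/mm
Series: 1/k_eq = 1/7.0728 + 1/14.791 = 0.209; k_eq = 4.7848 N/mm
δ = F/k_eq = 188/4.7848 = 39.291 mm

39.3 mm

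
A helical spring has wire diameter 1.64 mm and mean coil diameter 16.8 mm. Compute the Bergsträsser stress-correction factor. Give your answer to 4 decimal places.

C = D/d = 16.8/1.64 = 10.2439
K_B = (4C+2)/(4C−3) = 42.976/37.976 = 1.1317

1.1317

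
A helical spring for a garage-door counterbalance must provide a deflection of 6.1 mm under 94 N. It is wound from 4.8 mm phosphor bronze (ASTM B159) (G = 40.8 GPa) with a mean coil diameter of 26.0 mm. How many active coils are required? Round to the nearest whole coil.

10

Required rate k = F/δ = 94/6.1 = 15.41 N/mm
N_a = Gd⁴/(8D³k) = (40.8×10³ × 4.8⁴)/(8 × 26.0³ × 15.41)
    = 2.16583e+07 / 2.16675e+06 = 9.996 → 10 coils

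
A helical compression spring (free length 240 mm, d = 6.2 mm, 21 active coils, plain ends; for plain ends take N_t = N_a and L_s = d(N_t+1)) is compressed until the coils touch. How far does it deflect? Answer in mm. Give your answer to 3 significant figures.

104 mm

N_t = 21; L_s = 6.2·22 = 136.4 mm
δ_solid = L₀ − L_s = 240 − 136.4 = 103.6 mm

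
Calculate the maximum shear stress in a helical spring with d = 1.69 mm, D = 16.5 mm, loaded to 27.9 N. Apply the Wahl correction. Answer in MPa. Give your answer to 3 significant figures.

Spring index C = D/d = 16.5/1.69 = 9.7633
K_W = (4C−1)/(4C−4) + 0.615/C = 38.053/35.053 + 0.0630 = 1.1486
τ₀ = 8FD/(πd³) = 8·27.9·16.5/(π·1.69³) = 3682.8/15.164 = 242.87 MPa
τ_max = K·τ₀ = 1.1486 × 242.87 = 278.95 MPa

279 MPa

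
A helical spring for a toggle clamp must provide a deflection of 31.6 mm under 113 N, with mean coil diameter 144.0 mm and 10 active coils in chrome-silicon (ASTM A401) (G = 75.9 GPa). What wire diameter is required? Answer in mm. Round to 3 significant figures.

10.3 mm

Required rate k = F/δ = 113/31.6 = 3.5759 N/mm
d = (8D³N_a·k / G)^(1/4) = (8·144.0³·10·3.5759 / (75.9×10³))^0.25
  = (11255)^0.25 = 10.2999 mm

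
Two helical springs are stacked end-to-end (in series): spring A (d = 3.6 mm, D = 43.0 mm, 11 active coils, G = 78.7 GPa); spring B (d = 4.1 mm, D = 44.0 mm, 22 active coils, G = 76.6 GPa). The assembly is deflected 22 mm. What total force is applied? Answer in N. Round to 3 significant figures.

k_A = Gd⁴/(8D³N_a) = (78.7×10³)(3.6⁴)/(8·43.0³·11) = 1.8893 N/mm
k_B = Gd⁴/(8D³N_a) = (76.6×10³)(4.1⁴)/(8·44.0³·22) = 1.4438 N/mm
Series: 1/k_eq = 1/1.8893 + 1/1.4438 = 1.2219; k_eq = 0.81837 N/mm
F = k_eq·δ = 0.81837·22 = 18.004 N

18.0 N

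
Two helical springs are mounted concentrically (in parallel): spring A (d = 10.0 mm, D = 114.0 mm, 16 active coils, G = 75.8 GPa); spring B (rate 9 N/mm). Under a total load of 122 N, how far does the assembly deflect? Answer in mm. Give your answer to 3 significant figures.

9.39 mm

k_A = Gd⁴/(8D³N_a) = (75.8×10³)(10.0⁴)/(8·114.0³·16) = 3.9971 N/mm
Parallel: k_eq = 3.9971 + 9 = 12.997 N/mm
δ = F/k_eq = 122/12.997 = 9.3867 mm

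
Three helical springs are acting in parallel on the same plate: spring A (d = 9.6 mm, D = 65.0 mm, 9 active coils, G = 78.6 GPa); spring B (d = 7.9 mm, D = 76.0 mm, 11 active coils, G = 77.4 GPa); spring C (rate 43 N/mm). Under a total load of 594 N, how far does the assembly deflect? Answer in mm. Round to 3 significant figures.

k_A = Gd⁴/(8D³N_a) = (78.6×10³)(9.6⁴)/(8·65.0³·9) = 33.763 N/mm
k_B = Gd⁴/(8D³N_a) = (77.4×10³)(7.9⁴)/(8·76.0³·11) = 7.8042 N/mm
Parallel: k_eq = 33.763 + 7.8042 + 43 = 84.567 N/mm
δ = F/k_eq = 594/84.567 = 7.024 mm

7.02 mm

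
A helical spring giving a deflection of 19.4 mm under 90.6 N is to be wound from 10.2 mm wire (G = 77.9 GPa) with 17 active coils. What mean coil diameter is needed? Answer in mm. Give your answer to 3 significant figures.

110 mm

Required rate k = F/δ = 90.6/19.4 = 4.6701 N/mm
D = (Gd⁴/(8N_a·k))^(1/3) = (77.9×10³·10.2⁴/(8·17·4.6701))^(1/3)
  = (1.32762e+06)^(1/3) = 109.9067 mm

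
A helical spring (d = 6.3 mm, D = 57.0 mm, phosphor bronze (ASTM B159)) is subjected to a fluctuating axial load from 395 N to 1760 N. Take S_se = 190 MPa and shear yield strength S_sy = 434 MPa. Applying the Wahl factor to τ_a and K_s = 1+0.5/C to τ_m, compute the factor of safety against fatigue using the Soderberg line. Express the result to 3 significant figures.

C = D/d = 57.0/6.3 = 9.0476; K_W = (4C−1)/(4C−4)+0.615/C = 1.1612; K_s = 1+0.5/C = 1.0553
F_a = (F_max−F_min)/2 = 682.5 N; F_m = (F_max+F_min)/2 = 1077.5 N
τ_a = K_W·8F_aD/(πd³) = 1.1612 × 396.18 = 460.04 MPa
τ_m = K_s·8F_mD/(πd³) = 1.0553 × 625.48 = 660.04 MPa
Soderberg: 1/n_f = τ_a/S_se + τ_m/S_sy = 460.04/190 + 660.04/434 = 2.42124 + 1.52083 = 3.9421
n_f = 1/3.9421 = 0.2537

0.254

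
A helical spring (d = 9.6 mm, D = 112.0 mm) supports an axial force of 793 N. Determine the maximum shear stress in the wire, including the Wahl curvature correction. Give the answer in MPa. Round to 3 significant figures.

Spring index C = D/d = 112.0/9.6 = 11.6667
K_W = (4C−1)/(4C−4) + 0.615/C = 45.667/42.667 + 0.0527 = 1.1230
τ₀ = 8FD/(πd³) = 8·793·112.0/(π·9.6³) = 710528/2779.5 = 255.63 MPa
τ_max = K·τ₀ = 1.1230 × 255.63 = 287.08 MPa

287 MPa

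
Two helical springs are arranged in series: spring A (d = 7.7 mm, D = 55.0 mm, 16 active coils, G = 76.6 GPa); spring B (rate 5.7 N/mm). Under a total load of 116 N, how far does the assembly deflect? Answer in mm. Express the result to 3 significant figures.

k_A = Gd⁴/(8D³N_a) = (76.6×10³)(7.7⁴)/(8·55.0³·16) = 12.644 N/mm
Series: 1/k_eq = 1/12.644 + 1/5.7 = 0.25453; k_eq = 3.9289 N/mm
δ = F/k_eq = 116/3.9289 = 29.525 mm

29.5 mm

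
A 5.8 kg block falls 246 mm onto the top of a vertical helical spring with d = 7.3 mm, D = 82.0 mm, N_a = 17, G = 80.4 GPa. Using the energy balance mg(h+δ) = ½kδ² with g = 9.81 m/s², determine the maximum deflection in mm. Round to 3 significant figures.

116 mm

k = Gd⁴/(8D³N_a) = (80.4×10³)(7.3⁴)/(8·82.0³·17) = 3.0449 N/mm
W = mg = 5.8 × 9.81 = 56.898 N
½kδ² − Wδ − Wh = 0 → δ = (W + √(W² + 2kWh))/k
δ = (56.898 + √(3237.4 + 85237.2))/3.0449 = (56.898 + 297.45)/3.0449 = 116.37 mm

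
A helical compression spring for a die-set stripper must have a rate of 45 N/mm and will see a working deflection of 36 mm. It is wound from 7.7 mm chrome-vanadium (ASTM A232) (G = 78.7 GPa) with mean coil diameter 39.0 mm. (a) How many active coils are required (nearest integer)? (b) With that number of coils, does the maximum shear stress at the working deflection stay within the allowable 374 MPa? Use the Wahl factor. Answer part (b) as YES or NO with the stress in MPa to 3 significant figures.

(a) 13 coils; (b) NO, τ_max = 459 MPa

N_a = Gd⁴/(8D³k) = (78.7×10³)(7.7⁴)/(8·39.0³·45) = 12.96 → N_a = 13
Actual rate k = Gd⁴/(8D³·13) = 44.845 N/mm
Working load F = kδ = 44.845·36 = 1614.4 N
C = 39.0/7.7 = 5.0649; K_W = (4C−1)/(4C−4)+0.615/C = 1.3059
τ_max = K_W·8FD/(πd³) = 1.3059·351.19 = 458.63 MPa
τ_max > 374 MPa → exceeds allowable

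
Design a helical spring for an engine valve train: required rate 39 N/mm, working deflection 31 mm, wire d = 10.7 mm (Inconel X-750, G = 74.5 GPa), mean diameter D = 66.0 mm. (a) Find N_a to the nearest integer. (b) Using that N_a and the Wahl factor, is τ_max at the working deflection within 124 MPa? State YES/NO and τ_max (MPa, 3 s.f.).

N_a = Gd⁴/(8D³k) = (74.5×10³)(10.7⁴)/(8·66.0³·39) = 10.89 → N_a = 11
Actual rate k = Gd⁴/(8D³·11) = 38.599 N/mm
Working load F = kδ = 38.599·31 = 1196.6 N
C = 66.0/10.7 = 6.1682; K_W = (4C−1)/(4C−4)+0.615/C = 1.2448
τ_max = K_W·8FD/(πd³) = 1.2448·164.16 = 204.35 MPa
τ_max > 124 MPa → exceeds allowable

(a) 11 coils; (b) NO, τ_max = 204 MPa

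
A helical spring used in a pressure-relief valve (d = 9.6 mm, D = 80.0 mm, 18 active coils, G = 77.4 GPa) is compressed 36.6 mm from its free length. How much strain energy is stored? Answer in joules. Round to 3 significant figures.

5.97 J

k = Gd⁴/(8D³N_a) = (77.4×10³)(9.6⁴)/(8·80.0³·18) = 8.9165 N/mm
U = ½kδ² = 0.5 × 8.9165 × 36.6² = 5972.1 N·mm = 5.9721 J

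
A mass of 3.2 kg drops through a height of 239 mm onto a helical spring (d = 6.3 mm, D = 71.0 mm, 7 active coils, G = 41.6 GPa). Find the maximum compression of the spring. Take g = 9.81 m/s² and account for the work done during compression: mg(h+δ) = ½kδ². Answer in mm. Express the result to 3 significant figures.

78.0 mm

k = Gd⁴/(8D³N_a) = (41.6×10³)(6.3⁴)/(8·71.0³·7) = 3.2696 N/mm
W = mg = 3.2 × 9.81 = 31.392 N
½kδ² − Wδ − Wh = 0 → δ = (W + √(W² + 2kWh))/k
δ = (31.392 + √(985.46 + 49061.3))/3.2696 = (31.392 + 223.71)/3.2696 = 78.023 mm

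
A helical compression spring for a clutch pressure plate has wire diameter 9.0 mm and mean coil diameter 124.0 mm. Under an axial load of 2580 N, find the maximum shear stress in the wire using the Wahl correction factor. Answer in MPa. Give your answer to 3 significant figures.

1230 MPa

Spring index C = D/d = 124.0/9.0 = 13.7778
K_W = (4C−1)/(4C−4) + 0.615/C = 54.111/51.111 + 0.0446 = 1.1033
τ₀ = 8FD/(πd³) = 8·2580·124.0/(π·9.0³) = 2.55936e+06/2290.2 = 1117.5 MPa
τ_max = K·τ₀ = 1.1033 × 1117.5 = 1233 MPa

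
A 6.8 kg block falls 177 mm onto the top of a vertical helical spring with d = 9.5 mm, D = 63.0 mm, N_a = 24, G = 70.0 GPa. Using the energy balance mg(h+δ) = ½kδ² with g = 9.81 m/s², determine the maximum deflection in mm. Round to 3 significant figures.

k = Gd⁴/(8D³N_a) = (70.0×10³)(9.5⁴)/(8·63.0³·24) = 11.876 N/mm
W = mg = 6.8 × 9.81 = 66.708 N
½kδ² − Wδ − Wh = 0 → δ = (W + √(W² + 2kWh))/k
δ = (66.708 + √(4450 + 280447))/11.876 = (66.708 + 533.76)/11.876 = 50.561 mm

50.6 mm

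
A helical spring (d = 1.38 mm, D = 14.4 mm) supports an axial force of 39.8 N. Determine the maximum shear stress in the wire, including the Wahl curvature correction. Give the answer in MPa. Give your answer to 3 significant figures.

Spring index C = D/d = 14.4/1.38 = 10.4348
K_W = (4C−1)/(4C−4) + 0.615/C = 40.739/37.739 + 0.0589 = 1.1384
τ₀ = 8FD/(πd³) = 8·39.8·14.4/(π·1.38³) = 4584.96/8.2563 = 555.33 MPa
τ_max = K·τ₀ = 1.1384 × 555.33 = 632.2 MPa

632 MPa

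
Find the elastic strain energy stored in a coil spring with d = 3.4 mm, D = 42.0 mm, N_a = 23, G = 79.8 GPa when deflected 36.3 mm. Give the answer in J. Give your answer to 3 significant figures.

k = Gd⁴/(8D³N_a) = (79.8×10³)(3.4⁴)/(8·42.0³·23) = 0.78226 N/mm
U = ½kδ² = 0.5 × 0.78226 × 36.3² = 515.39 N·mm = 0.51539 J

0.515 J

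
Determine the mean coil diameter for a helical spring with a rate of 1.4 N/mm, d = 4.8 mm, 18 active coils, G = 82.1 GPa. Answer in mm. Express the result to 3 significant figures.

60.0 mm

D = (Gd⁴/(8N_a·k))^(1/3) = (82.1×10³·4.8⁴/(8·18·1.4))^(1/3)
  = (216181)^(1/3) = 60.0168 mm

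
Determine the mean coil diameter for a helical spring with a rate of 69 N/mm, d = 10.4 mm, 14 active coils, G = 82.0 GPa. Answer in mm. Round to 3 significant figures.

49.9 mm

D = (Gd⁴/(8N_a·k))^(1/3) = (82.0×10³·10.4⁴/(8·14·69))^(1/3)
  = (124131)^(1/3) = 49.8839 mm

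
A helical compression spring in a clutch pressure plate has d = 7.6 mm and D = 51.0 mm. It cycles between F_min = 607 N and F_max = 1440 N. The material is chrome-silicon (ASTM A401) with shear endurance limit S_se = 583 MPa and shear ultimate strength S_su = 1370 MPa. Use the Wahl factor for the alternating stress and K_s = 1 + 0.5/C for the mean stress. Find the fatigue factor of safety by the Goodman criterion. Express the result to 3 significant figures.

2.02

C = D/d = 51.0/7.6 = 6.7105; K_W = (4C−1)/(4C−4)+0.615/C = 1.2230; K_s = 1+0.5/C = 1.0745
F_a = (F_max−F_min)/2 = 416.5 N; F_m = (F_max+F_min)/2 = 1023.5 N
τ_a = K_W·8F_aD/(πd³) = 1.2230 × 123.22 = 150.7 MPa
τ_m = K_s·8F_mD/(πd³) = 1.0745 × 302.8 = 325.36 MPa
Goodman: 1/n_f = τ_a/S_se + τ_m/S_su = 150.7/583 + 325.36/1370 = 0.25849 + 0.23749 = 0.49598
n_f = 1/0.49598 = 2.016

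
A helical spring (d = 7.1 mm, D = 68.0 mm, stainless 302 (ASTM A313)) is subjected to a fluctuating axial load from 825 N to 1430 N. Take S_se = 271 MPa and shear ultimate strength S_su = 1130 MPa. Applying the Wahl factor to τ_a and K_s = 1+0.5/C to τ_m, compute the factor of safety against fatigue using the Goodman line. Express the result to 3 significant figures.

C = D/d = 68.0/7.1 = 9.5775; K_W = (4C−1)/(4C−4)+0.615/C = 1.1517; K_s = 1+0.5/C = 1.0522
F_a = (F_max−F_min)/2 = 302.5 N; F_m = (F_max+F_min)/2 = 1127.5 N
τ_a = K_W·8F_aD/(πd³) = 1.1517 × 146.35 = 168.55 MPa
τ_m = K_s·8F_mD/(πd³) = 1.0522 × 545.49 = 573.97 MPa
Goodman: 1/n_f = τ_a/S_se + τ_m/S_su = 168.55/271 + 573.97/1130 = 0.62194 + 0.50794 = 1.1299
n_f = 1/1.1299 = 0.885

0.885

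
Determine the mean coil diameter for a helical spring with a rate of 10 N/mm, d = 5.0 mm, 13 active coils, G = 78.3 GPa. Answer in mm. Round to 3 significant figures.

36.1 mm

D = (Gd⁴/(8N_a·k))^(1/3) = (78.3×10³·5.0⁴/(8·13·10))^(1/3)
  = (47055.3)^(1/3) = 36.1024 mm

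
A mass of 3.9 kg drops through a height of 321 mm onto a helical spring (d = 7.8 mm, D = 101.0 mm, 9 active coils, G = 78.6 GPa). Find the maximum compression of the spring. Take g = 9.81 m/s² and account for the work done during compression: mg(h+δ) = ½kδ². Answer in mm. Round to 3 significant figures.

89.5 mm

k = Gd⁴/(8D³N_a) = (78.6×10³)(7.8⁴)/(8·101.0³·9) = 3.922 N/mm
W = mg = 3.9 × 9.81 = 38.259 N
½kδ² − Wδ − Wh = 0 → δ = (W + √(W² + 2kWh))/k
δ = (38.259 + √(1463.8 + 96332.5))/3.922 = (38.259 + 312.72)/3.922 = 89.491 mm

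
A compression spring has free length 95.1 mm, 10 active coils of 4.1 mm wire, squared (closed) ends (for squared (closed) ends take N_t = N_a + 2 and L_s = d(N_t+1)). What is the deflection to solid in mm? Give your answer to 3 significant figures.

N_t = 12; L_s = 4.1·13 = 53.3 mm
δ_solid = L₀ − L_s = 95.1 − 53.3 = 41.8 mm

41.8 mm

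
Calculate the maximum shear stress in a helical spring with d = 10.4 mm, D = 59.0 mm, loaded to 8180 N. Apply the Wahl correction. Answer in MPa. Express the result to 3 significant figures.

1390 MPa

Spring index C = D/d = 59.0/10.4 = 5.6731
K_W = (4C−1)/(4C−4) + 0.615/C = 21.692/18.692 + 0.1084 = 1.2689
τ₀ = 8FD/(πd³) = 8·8180·59.0/(π·10.4³) = 3.86096e+06/3533.9 = 1092.6 MPa
τ_max = K·τ₀ = 1.2689 × 1092.6 = 1386.4 MPa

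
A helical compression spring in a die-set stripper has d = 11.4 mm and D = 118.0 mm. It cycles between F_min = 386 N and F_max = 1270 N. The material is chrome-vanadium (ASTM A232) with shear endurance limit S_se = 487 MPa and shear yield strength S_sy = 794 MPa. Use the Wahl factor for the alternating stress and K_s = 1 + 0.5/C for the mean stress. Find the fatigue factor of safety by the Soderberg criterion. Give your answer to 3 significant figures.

C = D/d = 118.0/11.4 = 10.3509; K_W = (4C−1)/(4C−4)+0.615/C = 1.1396; K_s = 1+0.5/C = 1.0483
F_a = (F_max−F_min)/2 = 442 N; F_m = (F_max+F_min)/2 = 828 N
τ_a = K_W·8F_aD/(πd³) = 1.1396 × 89.646 = 102.16 MPa
τ_m = K_s·8F_mD/(πd³) = 1.0483 × 167.93 = 176.05 MPa
Soderberg: 1/n_f = τ_a/S_se + τ_m/S_sy = 102.16/487 + 176.05/794 = 0.20978 + 0.22172 = 0.4315
n_f = 1/0.4315 = 2.318

2.32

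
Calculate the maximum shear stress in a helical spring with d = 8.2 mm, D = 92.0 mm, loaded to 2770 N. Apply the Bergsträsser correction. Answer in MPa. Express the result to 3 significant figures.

Spring index C = D/d = 92.0/8.2 = 11.2195
K_B = (4C+2)/(4C−3) = 46.878/41.878 = 1.1194
τ₀ = 8FD/(πd³) = 8·2770·92.0/(π·8.2³) = 2.03872e+06/1732.2 = 1177 MPa
τ_max = K·τ₀ = 1.1194 × 1177 = 1317.5 MPa

1320 MPa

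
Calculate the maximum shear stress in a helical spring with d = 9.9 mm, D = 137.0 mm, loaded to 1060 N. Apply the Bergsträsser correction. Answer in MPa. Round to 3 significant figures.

Spring index C = D/d = 137.0/9.9 = 13.8384
K_B = (4C+2)/(4C−3) = 57.354/52.354 = 1.0955
τ₀ = 8FD/(πd³) = 8·1060·137.0/(π·9.9³) = 1.16176e+06/3048.3 = 381.12 MPa
τ_max = K·τ₀ = 1.0955 × 381.12 = 417.52 MPa

418 MPa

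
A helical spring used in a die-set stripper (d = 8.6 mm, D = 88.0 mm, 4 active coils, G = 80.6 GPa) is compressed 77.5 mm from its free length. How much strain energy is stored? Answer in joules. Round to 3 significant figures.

60.7 J

k = Gd⁴/(8D³N_a) = (80.6×10³)(8.6⁴)/(8·88.0³·4) = 20.218 N/mm
U = ½kδ² = 0.5 × 20.218 × 77.5² = 60716 N·mm = 60.716 J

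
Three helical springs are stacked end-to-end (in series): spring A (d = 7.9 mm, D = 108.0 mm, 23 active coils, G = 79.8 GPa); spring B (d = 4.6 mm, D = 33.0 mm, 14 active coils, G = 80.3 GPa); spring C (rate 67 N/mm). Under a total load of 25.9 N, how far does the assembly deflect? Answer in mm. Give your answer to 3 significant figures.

k_A = Gd⁴/(8D³N_a) = (79.8×10³)(7.9⁴)/(8·108.0³·23) = 1.341 N/mm
k_B = Gd⁴/(8D³N_a) = (80.3×10³)(4.6⁴)/(8·33.0³·14) = 8.9328 N/mm
Series: 1/k_eq = 1/1.341 + 1/8.9328 + 1/67 = 0.8726; k_eq = 1.146 N/mm
δ = F/k_eq = 25.9/1.146 = 22.6 mm

22.6 mm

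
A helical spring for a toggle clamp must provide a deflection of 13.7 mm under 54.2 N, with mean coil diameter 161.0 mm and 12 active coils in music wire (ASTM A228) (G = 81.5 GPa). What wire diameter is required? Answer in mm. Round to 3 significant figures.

11.8 mm

Required rate k = F/δ = 54.2/13.7 = 3.9562 N/mm
d = (8D³N_a·k / G)^(1/4) = (8·161.0³·12·3.9562 / (81.5×10³))^0.25
  = (19448)^0.25 = 11.8091 mm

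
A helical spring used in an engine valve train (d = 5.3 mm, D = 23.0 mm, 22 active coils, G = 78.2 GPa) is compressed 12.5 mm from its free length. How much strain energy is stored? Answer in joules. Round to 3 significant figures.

2.25 J

k = Gd⁴/(8D³N_a) = (78.2×10³)(5.3⁴)/(8·23.0³·22) = 28.815 N/mm
U = ½kδ² = 0.5 × 28.815 × 12.5² = 2251.1 N·mm = 2.2511 J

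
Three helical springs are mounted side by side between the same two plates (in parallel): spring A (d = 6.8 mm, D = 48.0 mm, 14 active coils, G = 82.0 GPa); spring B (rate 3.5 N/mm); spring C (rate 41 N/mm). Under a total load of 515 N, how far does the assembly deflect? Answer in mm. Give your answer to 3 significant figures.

8.78 mm

k_A = Gd⁴/(8D³N_a) = (82.0×10³)(6.8⁴)/(8·48.0³·14) = 14.155 N/mm
Parallel: k_eq = 14.155 + 3.5 + 41 = 58.655 N/mm
δ = F/k_eq = 515/58.655 = 8.7802 mm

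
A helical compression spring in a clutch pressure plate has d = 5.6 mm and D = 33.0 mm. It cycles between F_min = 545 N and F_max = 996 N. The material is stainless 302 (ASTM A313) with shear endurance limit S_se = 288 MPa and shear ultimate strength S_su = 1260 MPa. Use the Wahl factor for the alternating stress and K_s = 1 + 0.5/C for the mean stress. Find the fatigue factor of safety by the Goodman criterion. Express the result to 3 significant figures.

C = D/d = 33.0/5.6 = 5.8929; K_W = (4C−1)/(4C−4)+0.615/C = 1.2576; K_s = 1+0.5/C = 1.0848
F_a = (F_max−F_min)/2 = 225.5 N; F_m = (F_max+F_min)/2 = 770.5 N
τ_a = K_W·8F_aD/(πd³) = 1.2576 × 107.9 = 135.7 MPa
τ_m = K_s·8F_mD/(πd³) = 1.0848 × 368.69 = 399.97 MPa
Goodman: 1/n_f = τ_a/S_se + τ_m/S_su = 135.7/288 + 399.97/1260 = 0.47120 + 0.31744 = 0.78864
n_f = 1/0.78864 = 1.268

1.27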